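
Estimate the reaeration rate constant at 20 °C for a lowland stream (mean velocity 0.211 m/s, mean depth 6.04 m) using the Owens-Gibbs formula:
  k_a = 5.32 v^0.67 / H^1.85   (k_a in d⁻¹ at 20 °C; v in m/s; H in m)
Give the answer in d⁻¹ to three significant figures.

k_a ≈ 0.0673 d⁻¹

k_a = 5.32 × 0.211^0.67 / 6.04^1.85 = 5.32 × 0.3526 / 27.86 = 0.06734 d⁻¹.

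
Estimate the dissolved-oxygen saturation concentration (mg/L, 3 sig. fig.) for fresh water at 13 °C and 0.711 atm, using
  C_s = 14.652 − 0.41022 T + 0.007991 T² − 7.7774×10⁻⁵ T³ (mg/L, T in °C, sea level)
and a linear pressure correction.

C_s ≈ 7.46 mg/L

At sea level: C_s = 14.652 − 0.41022×13 + 0.007991×13² − 7.7774×10⁻⁵×13³ = 10.50 mg/L.
Pressure correction: C_s' = 10.50 × 0.711 = 7.465 mg/L.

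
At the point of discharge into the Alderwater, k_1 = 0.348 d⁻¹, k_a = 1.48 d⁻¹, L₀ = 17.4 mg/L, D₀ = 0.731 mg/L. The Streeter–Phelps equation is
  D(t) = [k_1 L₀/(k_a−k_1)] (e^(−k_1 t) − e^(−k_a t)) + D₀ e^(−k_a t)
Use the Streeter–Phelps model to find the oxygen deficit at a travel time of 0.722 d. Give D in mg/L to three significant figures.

D ≈ 2.57 mg/L

k_1 L₀/(k_a−k_1) = 0.348×17.4/(1.48−0.348) = 6.055/1.132 = 5.349 mg/L.
e^(−k_1 t) = e^(−0.348×0.7220) = 0.7778; e^(−k_a t) = e^(−1.48×0.7220) = 0.3435.
D = 5.349 × (0.7778 − 0.3435) + 0.731 × 0.3435 = 2.323 + 0.2511 = 2.574 mg/L.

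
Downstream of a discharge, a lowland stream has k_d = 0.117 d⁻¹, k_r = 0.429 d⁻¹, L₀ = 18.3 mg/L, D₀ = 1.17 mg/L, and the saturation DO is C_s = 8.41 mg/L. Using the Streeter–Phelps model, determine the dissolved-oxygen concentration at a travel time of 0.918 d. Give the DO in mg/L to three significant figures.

DO ≈ 6.09 mg/L

k_d L₀/(k_r−k_d) = 0.117×18.3/(0.429−0.117) = 2.141/0.3120 = 6.863 mg/L.
e^(−k_d t) = e^(−0.117×0.9180) = 0.8982; e^(−k_r t) = e^(−0.429×0.9180) = 0.6745.
D = 6.863 × (0.8982 − 0.6745) + 1.17 × 0.6745 = 1.535 + 0.7891 = 2.324 mg/L.
DO = C_s − D = 8.41 − 2.324 = 6.086 mg/L.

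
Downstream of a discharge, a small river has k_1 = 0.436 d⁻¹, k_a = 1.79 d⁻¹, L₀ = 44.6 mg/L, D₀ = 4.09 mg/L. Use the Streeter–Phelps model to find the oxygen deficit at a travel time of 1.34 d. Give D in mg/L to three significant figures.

k_1 L₀/(k_a−k_1) = 0.436×44.6/(1.79−0.436) = 19.45/1.354 = 14.36 mg/L.
e^(−k_1 t) = e^(−0.436×1.340) = 0.5575; e^(−k_a t) = e^(−1.79×1.340) = 0.09085.
D = 14.36 × (0.5575 − 0.09085) + 4.09 × 0.09085 = 6.702 + 0.3716 = 7.074 mg/L.

D ≈ 7.07 mg/L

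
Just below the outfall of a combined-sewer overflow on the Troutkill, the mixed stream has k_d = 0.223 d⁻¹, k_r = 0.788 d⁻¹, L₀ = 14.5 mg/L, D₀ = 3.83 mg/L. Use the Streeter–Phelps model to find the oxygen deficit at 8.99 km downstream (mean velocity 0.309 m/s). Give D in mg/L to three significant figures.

D ≈ 3.86 mg/L

Travel time t = x/v = 8.99 km / (0.309 m/s) = 8990 m / 0.309 m/s = 29090 s = 0.3367 d.
k_d L₀/(k_r−k_d) = 0.223×14.5/(0.788−0.223) = 3.234/0.5650 = 5.723 mg/L.
e^(−k_d t) = e^(−0.223×0.3367) = 0.9277; e^(−k_r t) = e^(−0.788×0.3367) = 0.7669.
D = 5.723 × (0.9277 − 0.7669) + 3.83 × 0.7669 = 0.9198 + 2.937 = 3.857 mg/L.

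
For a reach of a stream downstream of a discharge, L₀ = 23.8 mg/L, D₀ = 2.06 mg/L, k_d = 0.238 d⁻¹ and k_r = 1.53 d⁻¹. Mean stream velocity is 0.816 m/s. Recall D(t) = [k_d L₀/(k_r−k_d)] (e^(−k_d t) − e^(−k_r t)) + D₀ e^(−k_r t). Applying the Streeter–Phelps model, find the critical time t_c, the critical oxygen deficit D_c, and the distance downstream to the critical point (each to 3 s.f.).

t_c ≈ 0.949 d; D_c ≈ 2.95 mg/L; x_c ≈ 66.9 km

t_c = [1/(k_r−k_d)] ln[(k_r/k_d)(1 − D₀(k_r−k_d)/(k_d L₀))]
= [1/(1.53−0.238)] ln[(1.53/0.238)(1 − 2.06×1.292/(0.238×23.8))]
= (1/1.292) ln[6.429 × 0.5301] = 0.7740 × ln(3.408) = 0.7740 × 1.226 = 0.9490 d.
L(t_c) = L₀ e^(−k_d t_c) = 23.8 × 0.7978 = 18.99 mg/L, and at the critical point k_r D_c = k_d L, so D_c = (0.238/1.53) × 18.99 = 2.954 mg/L.
x_c = v t_c = 0.816 m/s × 0.9490 d × 86400 s/d = 66910 m ≈ 66.9 km.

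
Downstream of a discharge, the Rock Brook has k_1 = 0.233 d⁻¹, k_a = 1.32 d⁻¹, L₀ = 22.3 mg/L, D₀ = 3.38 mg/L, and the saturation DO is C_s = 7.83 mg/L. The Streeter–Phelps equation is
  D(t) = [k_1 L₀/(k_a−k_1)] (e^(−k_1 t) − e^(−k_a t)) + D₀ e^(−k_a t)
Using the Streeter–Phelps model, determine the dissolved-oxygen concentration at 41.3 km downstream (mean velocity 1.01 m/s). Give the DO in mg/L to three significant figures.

DO ≈ 4.30 mg/L

Travel time t = x/v = 41.3 km / (1.01 m/s) = 41300 m / 1.01 m/s = 40890 s = 0.4733 d.
k_1 L₀/(k_a−k_1) = 0.233×22.3/(1.32−0.233) = 5.196/1.087 = 4.780 mg/L.
e^(−k_1 t) = e^(−0.233×0.4733) = 0.8956; e^(−k_a t) = e^(−1.32×0.4733) = 0.5354.
D = 4.780 × (0.8956 − 0.5354) + 3.38 × 0.5354 = 1.722 + 1.810 = 3.531 mg/L.
DO = C_s − D = 7.83 − 3.531 = 4.299 mg/L.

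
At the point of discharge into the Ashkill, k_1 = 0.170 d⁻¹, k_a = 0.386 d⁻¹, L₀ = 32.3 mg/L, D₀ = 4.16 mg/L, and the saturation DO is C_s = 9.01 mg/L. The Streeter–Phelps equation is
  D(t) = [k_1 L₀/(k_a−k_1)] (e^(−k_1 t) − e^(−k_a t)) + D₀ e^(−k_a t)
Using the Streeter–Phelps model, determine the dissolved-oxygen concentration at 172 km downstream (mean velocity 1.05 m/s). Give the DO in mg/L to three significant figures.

Travel time t = x/v = 172 km / (1.05 m/s) = 172000 m / 1.05 m/s = 163800 s = 1.896 d.
k_1 L₀/(k_a−k_1) = 0.170×32.3/(0.386−0.170) = 5.491/0.2160 = 25.42 mg/L.
e^(−k_1 t) = e^(−0.170×1.896) = 0.7245; e^(−k_a t) = e^(−0.386×1.896) = 0.4810.
D = 25.42 × (0.7245 − 0.4810) + 4.16 × 0.4810 = 6.189 + 2.001 = 8.190 mg/L.
DO = C_s − D = 9.01 − 8.190 = 0.8202 mg/L.

DO ≈ 0.820 mg/L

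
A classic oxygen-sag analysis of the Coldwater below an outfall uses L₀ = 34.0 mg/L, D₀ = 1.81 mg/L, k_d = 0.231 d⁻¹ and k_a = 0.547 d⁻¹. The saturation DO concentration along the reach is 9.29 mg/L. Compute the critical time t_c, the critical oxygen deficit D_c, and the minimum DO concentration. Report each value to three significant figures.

t_c ≈ 2.49 d; D_c ≈ 8.08 mg/L; min DO ≈ 1.21 mg/L

t_c = [1/(k_a−k_d)] ln[(k_a/k_d)(1 − D₀(k_a−k_d)/(k_d L₀))]
= [1/(0.547−0.231)] ln[(0.547/0.231)(1 − 1.81×0.3160/(0.231×34.0))]
= (1/0.3160) ln[2.368 × 0.9272] = 3.165 × ln(2.196) = 3.165 × 0.7864 = 2.489 d.
D_c = (k_d/k_a) L₀ e^(−k_d t_c) = (0.231/0.547) × 34.0 × e^(−0.231×2.489) = 0.4223 × 34.0 × 0.5628 = 8.080 mg/L.
Minimum DO = C_s − D_c = 9.29 − 8.080 = 1.210 mg/L.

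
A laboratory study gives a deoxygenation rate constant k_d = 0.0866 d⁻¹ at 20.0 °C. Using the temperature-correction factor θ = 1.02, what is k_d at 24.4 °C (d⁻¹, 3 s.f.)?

k_d ≈ 0.0945 d⁻¹

k_d(T₂) = k_d(T₁) · θ^(T₂−T₁) = 0.0866 × 1.02^(24.4−20.0)
= 0.0866 × 1.02^4.40 = 0.0866 × 1.091 = 0.09448 d⁻¹.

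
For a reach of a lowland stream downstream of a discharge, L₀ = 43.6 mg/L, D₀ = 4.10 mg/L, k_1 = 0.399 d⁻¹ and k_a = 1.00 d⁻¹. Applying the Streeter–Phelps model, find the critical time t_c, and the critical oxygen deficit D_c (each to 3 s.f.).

At the critical point dD/dt = 0, so k_1 L₀ e^(−k_1 t) = k_a D. Substituting D(t) from the Streeter–Phelps equation and solving for t gives
t_c = ln[(k_a/k_1)(1 − D₀(k_a−k_1)/(k_1 L₀))] / (k_a−k_1).
Here k_a−k_1 = 0.6010 d⁻¹ and 1 − D₀(k_a−k_1)/(k_1 L₀) = 1 − 4.10×0.6010/(0.399×43.6) = 0.8584, so
t_c = ln(2.506 × 0.8584) / 0.6010 = 0.7661 / 0.6010 = 1.275 d.
D_c = (k_1/k_a) L₀ e^(−k_1 t_c) = (0.399/1.00) × 43.6 × e^(−0.399×1.275) = 0.3990 × 43.6 × 0.6013 = 10.46 mg/L.

t_c ≈ 1.27 d; D_c ≈ 10.5 mg/L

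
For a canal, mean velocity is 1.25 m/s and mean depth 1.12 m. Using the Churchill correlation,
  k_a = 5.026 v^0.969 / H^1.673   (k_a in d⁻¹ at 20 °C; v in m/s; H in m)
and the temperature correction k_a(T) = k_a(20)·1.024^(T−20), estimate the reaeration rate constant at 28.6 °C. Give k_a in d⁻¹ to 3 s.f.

k_a(20) = 5.026 × 1.25^0.969 / 1.12^1.673 = 5.026 × 1.241 / 1.209 = 5.162 d⁻¹.
k_a(28.6) = 5.162 × 1.024^(28.6−20) = 5.162 × 1.226 = 6.329 d⁻¹.

k_a ≈ 6.33 d⁻¹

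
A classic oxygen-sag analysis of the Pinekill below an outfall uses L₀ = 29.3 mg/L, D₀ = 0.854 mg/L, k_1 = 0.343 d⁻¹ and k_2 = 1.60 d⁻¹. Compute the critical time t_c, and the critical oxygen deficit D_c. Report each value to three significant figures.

t_c ≈ 1.14 d; D_c ≈ 4.26 mg/L

t_c = [1/(k_2−k_1)] ln[(k_2/k_1)(1 − D₀(k_2−k_1)/(k_1 L₀))]
= [1/(1.60−0.343)] ln[(1.60/0.343)(1 − 0.854×1.257/(0.343×29.3))]
= (1/1.257) ln[4.665 × 0.8932] = 0.7955 × ln(4.166) = 0.7955 × 1.427 = 1.135 d.
L(t_c) = L₀ e^(−k_1 t_c) = 29.3 × 0.6775 = 19.85 mg/L, and at the critical point k_2 D_c = k_1 L, so D_c = (0.343/1.60) × 19.85 = 4.255 mg/L.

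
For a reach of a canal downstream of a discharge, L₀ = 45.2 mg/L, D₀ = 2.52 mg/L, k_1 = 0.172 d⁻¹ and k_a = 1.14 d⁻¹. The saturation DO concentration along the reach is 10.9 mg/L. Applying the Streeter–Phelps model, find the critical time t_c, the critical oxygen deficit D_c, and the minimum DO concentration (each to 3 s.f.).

t_c ≈ 1.56 d; D_c ≈ 5.21 mg/L; min DO ≈ 5.69 mg/L

With k_a/k_1 = 6.628 and 1 − D₀(k_a−k_1)/(k_1 L₀) = 0.6862,
t_c = ln(6.628 × 0.6862) / (1.14 − 0.172) = ln(4.548) / 0.9680 = 1.515/0.9680 = 1.565 d.
L(t_c) = L₀ e^(−k_1 t_c) = 45.2 × 0.7640 = 34.53 mg/L, and at the critical point k_a D_c = k_1 L, so D_c = (0.172/1.14) × 34.53 = 5.210 mg/L.
Minimum DO = C_s − D_c = 10.9 − 5.210 = 5.690 mg/L.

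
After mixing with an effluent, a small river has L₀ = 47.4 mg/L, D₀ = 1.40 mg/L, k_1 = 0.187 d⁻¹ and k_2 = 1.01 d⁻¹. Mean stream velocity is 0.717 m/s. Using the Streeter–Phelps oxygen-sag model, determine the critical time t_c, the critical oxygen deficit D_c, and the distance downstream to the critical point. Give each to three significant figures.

t_c ≈ 1.88 d; D_c ≈ 6.17 mg/L; x_c ≈ 116 km

t_c = [1/(k_2−k_1)] ln[(k_2/k_1)(1 − D₀(k_2−k_1)/(k_1 L₀))]
= [1/(1.01−0.187)] ln[(1.01/0.187)(1 − 1.40×0.8230/(0.187×47.4))]
= (1/0.8230) ln[5.401 × 0.8700] = 1.215 × ln(4.699) = 1.215 × 1.547 = 1.880 d.
D_c = (k_1/k_2) L₀ e^(−k_1 t_c) = (0.187/1.01) × 47.4 × e^(−0.187×1.880) = 0.1851 × 47.4 × 0.7036 = 6.175 mg/L.
x_c = v t_c = 0.717 m/s × 1.880 d × 86400 s/d = 116500 m ≈ 116 km.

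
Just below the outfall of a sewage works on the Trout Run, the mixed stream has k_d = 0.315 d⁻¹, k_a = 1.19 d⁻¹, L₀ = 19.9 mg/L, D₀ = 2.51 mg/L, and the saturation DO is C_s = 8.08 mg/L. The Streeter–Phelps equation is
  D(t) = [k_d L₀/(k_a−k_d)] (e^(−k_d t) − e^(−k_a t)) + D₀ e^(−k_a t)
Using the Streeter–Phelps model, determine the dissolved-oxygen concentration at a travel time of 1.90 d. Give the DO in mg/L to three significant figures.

DO ≈ 4.63 mg/L

k_d L₀/(k_a−k_d) = 0.315×19.9/(1.19−0.315) = 6.268/0.8750 = 7.164 mg/L.
e^(−k_d t) = e^(−0.315×1.900) = 0.5496; e^(−k_a t) = e^(−1.19×1.900) = 0.1042.
D = 7.164 × (0.5496 − 0.1042) + 2.51 × 0.1042 = 3.191 + 0.2617 = 3.452 mg/L.
DO = C_s − D = 8.08 − 3.452 = 4.628 mg/L.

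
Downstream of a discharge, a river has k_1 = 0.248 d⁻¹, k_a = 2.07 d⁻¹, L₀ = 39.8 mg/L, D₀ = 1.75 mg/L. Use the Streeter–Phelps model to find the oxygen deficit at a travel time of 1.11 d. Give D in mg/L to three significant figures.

k_1 L₀/(k_a−k_1) = 0.248×39.8/(2.07−0.248) = 9.870/1.822 = 5.417 mg/L.
e^(−k_1 t) = e^(−0.248×1.110) = 0.7594; e^(−k_a t) = e^(−2.07×1.110) = 0.1005.
D = 5.417 × (0.7594 − 0.1005) + 1.75 × 0.1005 = 3.569 + 0.1759 = 3.745 mg/L.

D ≈ 3.75 mg/L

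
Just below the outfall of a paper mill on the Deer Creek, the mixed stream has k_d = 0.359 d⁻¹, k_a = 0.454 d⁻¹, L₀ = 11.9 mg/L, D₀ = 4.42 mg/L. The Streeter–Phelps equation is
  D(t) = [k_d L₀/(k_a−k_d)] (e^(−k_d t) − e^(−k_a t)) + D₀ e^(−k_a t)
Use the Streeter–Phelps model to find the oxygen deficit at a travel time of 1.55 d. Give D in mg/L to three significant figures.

D ≈ 5.72 mg/L

k_d L₀/(k_a−k_d) = 0.359×11.9/(0.454−0.359) = 4.272/0.09500 = 44.97 mg/L.
e^(−k_d t) = e^(−0.359×1.550) = 0.5732; e^(−k_a t) = e^(−0.454×1.550) = 0.4948.
D = 44.97 × (0.5732 − 0.4948) + 4.42 × 0.4948 = 3.530 + 2.187 = 5.716 mg/L.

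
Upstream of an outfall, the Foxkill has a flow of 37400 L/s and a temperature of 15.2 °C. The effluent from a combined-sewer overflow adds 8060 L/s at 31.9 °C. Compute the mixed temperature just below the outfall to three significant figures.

Flow-weighted mixing: C = (Q_r C_r + Q_w C_w)/(Q_r + Q_w)
= (37400×15.2 + 8060×31.9)/(37400 + 8060) = 825600/45460 = 18.16 °C.

18.2 °C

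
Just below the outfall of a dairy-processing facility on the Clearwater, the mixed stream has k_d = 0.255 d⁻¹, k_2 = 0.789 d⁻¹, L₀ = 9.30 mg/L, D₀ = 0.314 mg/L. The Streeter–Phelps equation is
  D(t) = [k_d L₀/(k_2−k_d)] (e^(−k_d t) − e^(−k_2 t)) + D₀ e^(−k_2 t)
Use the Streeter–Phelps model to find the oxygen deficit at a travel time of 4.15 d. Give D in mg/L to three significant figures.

D ≈ 1.39 mg/L

k_d L₀/(k_2−k_d) = 0.255×9.30/(0.789−0.255) = 2.372/0.5340 = 4.441 mg/L.
e^(−k_d t) = e^(−0.255×4.150) = 0.3471; e^(−k_2 t) = e^(−0.789×4.150) = 0.03784.
D = 4.441 × (0.3471 − 0.03784) + 0.314 × 0.03784 = 1.373 + 0.01188 = 1.385 mg/L.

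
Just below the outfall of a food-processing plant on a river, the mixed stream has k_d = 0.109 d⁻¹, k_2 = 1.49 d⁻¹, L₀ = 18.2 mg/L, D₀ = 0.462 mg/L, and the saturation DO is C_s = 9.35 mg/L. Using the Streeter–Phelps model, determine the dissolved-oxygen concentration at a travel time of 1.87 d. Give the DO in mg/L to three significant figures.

k_d L₀/(k_2−k_d) = 0.109×18.2/(1.49−0.109) = 1.984/1.381 = 1.436 mg/L.
e^(−k_d t) = e^(−0.109×1.870) = 0.8156; e^(−k_2 t) = e^(−1.49×1.870) = 0.06165.
D = 1.436 × (0.8156 − 0.06165) + 0.462 × 0.06165 = 1.083 + 0.02848 = 1.112 mg/L.
DO = C_s − D = 9.35 − 1.112 = 8.238 mg/L.

DO ≈ 8.24 mg/L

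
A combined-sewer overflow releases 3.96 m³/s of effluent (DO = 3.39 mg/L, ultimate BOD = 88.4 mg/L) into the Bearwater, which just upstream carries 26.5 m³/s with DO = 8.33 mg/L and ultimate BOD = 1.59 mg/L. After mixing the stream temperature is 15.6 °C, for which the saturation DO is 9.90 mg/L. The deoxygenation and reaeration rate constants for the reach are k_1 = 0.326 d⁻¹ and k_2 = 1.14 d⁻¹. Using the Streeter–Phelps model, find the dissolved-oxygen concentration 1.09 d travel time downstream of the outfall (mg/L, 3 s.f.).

Mixed DO = (26.5×8.33 + 3.96×3.39)/(26.5+3.96) = 234.2/30.46 = 7.688 mg/L.
Mixed L₀ = (26.5×1.59 + 3.96×88.4)/(30.46) = 392.2/30.46 = 12.88 mg/L.
Initial deficit D₀ = C_s − DO₀ = 9.90 − 7.688 = 2.212 mg/L.
D(1.09) = [0.326×12.88/(1.14−0.326)](e^(−0.326×1.09) − e^(−1.14×1.09)) + 2.212 e^(−1.14×1.09)
= 5.157 × (0.7009 − 0.2886) + 2.212 × 0.2886 = 2.765 mg/L.
DO = 9.90 − 2.765 = 7.135 mg/L.

DO ≈ 7.14 mg/L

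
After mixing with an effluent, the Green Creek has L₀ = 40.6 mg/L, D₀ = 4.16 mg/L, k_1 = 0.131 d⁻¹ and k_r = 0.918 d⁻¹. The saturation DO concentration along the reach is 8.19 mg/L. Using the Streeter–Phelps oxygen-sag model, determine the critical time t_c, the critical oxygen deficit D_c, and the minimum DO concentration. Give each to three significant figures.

With k_r/k_1 = 7.008 and 1 − D₀(k_r−k_1)/(k_1 L₀) = 0.3844,
t_c = ln(7.008 × 0.3844) / (0.918 − 0.131) = ln(2.694) / 0.7870 = 0.9910/0.7870 = 1.259 d.
L(t_c) = L₀ e^(−k_1 t_c) = 40.6 × 0.8479 = 34.43 mg/L, and at the critical point k_r D_c = k_1 L, so D_c = (0.131/0.918) × 34.43 = 4.913 mg/L.
Minimum DO = C_s − D_c = 8.19 − 4.913 = 3.277 mg/L.

t_c ≈ 1.26 d; D_c ≈ 4.91 mg/L; min DO ≈ 3.28 mg/L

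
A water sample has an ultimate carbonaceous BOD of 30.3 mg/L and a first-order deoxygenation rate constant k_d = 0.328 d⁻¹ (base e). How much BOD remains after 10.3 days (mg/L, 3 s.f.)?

L ≈ 1.03 mg/L

L_t = L₀ e^(−k_d t) = 30.3 × e^(−0.328×10.3) = 30.3 × 0.03410 = 1.033 mg/L.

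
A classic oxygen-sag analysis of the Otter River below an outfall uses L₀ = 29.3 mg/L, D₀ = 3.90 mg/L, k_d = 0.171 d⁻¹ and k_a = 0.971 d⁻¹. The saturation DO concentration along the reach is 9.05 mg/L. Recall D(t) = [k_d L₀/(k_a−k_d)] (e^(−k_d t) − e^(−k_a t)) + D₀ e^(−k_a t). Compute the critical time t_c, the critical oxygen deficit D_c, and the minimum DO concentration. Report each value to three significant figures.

t_c ≈ 0.952 d; D_c ≈ 4.38 mg/L; min DO ≈ 4.67 mg/L

t_c = [1/(k_a−k_d)] ln[(k_a/k_d)(1 − D₀(k_a−k_d)/(k_d L₀))]
= [1/(0.971−0.171)] ln[(0.971/0.171)(1 − 3.90×0.8000/(0.171×29.3))]
= (1/0.8000) ln[5.678 × 0.3773] = 1.250 × ln(2.142) = 1.250 × 0.7619 = 0.9524 d.
D_c = (k_d/k_a) L₀ e^(−k_d t_c) = (0.171/0.971) × 29.3 × e^(−0.171×0.9524) = 0.1761 × 29.3 × 0.8497 = 4.384 mg/L.
Minimum DO = C_s − D_c = 9.05 − 4.384 = 4.666 mg/L.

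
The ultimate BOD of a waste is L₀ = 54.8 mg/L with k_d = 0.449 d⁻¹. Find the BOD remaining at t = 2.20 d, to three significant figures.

L ≈ 20.4 mg/L

L_t = L₀ e^(−k_d t) = 54.8 × e^(−0.449×2.20) = 54.8 × 0.3724 = 20.41 mg/L.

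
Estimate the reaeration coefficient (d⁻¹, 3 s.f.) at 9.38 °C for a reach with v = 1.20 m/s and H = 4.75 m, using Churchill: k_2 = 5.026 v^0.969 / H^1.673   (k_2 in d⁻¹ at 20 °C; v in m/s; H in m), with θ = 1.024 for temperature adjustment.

k_2 ≈ 0.344 d⁻¹

k_2(20) = 5.026 × 1.20^0.969 / 4.75^1.673 = 5.026 × 1.193 / 13.56 = 0.4424 d⁻¹.
k_2(9.38) = 0.4424 × 1.024^(9.38−20) = 0.4424 × 0.7773 = 0.3439 d⁻¹.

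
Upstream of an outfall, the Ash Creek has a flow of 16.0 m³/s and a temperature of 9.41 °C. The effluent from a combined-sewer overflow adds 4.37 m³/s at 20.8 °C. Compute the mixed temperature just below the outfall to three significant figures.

Flow-weighted mixing: C = (Q_r C_r + Q_w C_w)/(Q_r + Q_w)
= (16.0×9.41 + 4.37×20.8)/(16.0 + 4.37) = 241.5/20.37 = 11.85 °C.

11.9 °C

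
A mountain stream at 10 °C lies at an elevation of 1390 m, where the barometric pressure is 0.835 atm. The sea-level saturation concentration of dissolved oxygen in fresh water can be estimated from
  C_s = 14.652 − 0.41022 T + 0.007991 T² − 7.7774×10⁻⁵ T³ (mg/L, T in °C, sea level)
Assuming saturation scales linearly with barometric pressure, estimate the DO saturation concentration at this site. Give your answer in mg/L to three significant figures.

At sea level: C_s = 14.652 − 0.41022×10 + 0.007991×10² − 7.7774×10⁻⁵×10³ = 11.27 mg/L.
Pressure correction: C_s' = 11.27 × 0.835 = 9.411 mg/L.

C_s ≈ 9.41 mg/L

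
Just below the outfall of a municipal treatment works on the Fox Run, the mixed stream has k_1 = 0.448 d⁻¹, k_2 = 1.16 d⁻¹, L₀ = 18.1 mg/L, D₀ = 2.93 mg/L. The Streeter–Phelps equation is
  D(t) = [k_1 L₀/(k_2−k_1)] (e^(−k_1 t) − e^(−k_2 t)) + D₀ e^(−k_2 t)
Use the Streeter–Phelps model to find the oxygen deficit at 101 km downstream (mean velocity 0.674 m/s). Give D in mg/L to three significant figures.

Travel time t = x/v = 101 km / (0.674 m/s) = 101000 m / 0.674 m/s = 149900 s = 1.734 d.
k_1 L₀/(k_2−k_1) = 0.448×18.1/(1.16−0.448) = 8.109/0.7120 = 11.39 mg/L.
e^(−k_1 t) = e^(−0.448×1.734) = 0.4598; e^(−k_2 t) = e^(−1.16×1.734) = 0.1337.
D = 11.39 × (0.4598 − 0.1337) + 2.93 × 0.1337 = 3.713 + 0.3918 = 4.105 mg/L.

D ≈ 4.11 mg/L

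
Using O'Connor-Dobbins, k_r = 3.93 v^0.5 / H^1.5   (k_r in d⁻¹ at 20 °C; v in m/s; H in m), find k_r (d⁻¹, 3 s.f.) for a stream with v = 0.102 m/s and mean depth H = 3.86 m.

k_r = 3.93 × 0.102^0.5 / 3.86^1.5 = 3.93 × 0.3194 / 7.584 = 0.1655 d⁻¹.

k_r ≈ 0.166 d⁻¹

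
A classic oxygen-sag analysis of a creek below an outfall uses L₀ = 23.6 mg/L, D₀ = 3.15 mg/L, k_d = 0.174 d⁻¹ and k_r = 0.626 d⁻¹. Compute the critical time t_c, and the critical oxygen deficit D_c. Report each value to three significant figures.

t_c ≈ 1.89 d; D_c ≈ 4.72 mg/L

t_c = [1/(k_r−k_d)] ln[(k_r/k_d)(1 − D₀(k_r−k_d)/(k_d L₀))]
= [1/(0.626−0.174)] ln[(0.626/0.174)(1 − 3.15×0.4520/(0.174×23.6))]
= (1/0.4520) ln[3.598 × 0.6533] = 2.212 × ln(2.350) = 2.212 × 0.8545 = 1.891 d.
D_c = (k_d/k_r) L₀ e^(−k_d t_c) = (0.174/0.626) × 23.6 × e^(−0.174×1.891) = 0.2780 × 23.6 × 0.7197 = 4.721 mg/L.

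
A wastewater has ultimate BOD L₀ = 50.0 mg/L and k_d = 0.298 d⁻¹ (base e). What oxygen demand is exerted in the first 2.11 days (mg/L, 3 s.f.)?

y_t = L₀(1 − e^(−k_d t)) = 50.0 × (1 − e^(−0.298×2.11))
= 50.0 × (1 − 0.5332) = 50.0 × 0.4668 = 23.34 mg/L.

y ≈ 23.3 mg/L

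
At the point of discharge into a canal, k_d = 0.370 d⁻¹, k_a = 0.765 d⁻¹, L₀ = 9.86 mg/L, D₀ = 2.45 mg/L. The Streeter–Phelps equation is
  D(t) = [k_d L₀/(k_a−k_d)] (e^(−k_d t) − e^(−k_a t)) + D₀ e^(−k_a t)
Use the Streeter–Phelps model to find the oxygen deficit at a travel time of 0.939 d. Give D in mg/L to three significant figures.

k_d L₀/(k_a−k_d) = 0.370×9.86/(0.765−0.370) = 3.648/0.3950 = 9.236 mg/L.
e^(−k_d t) = e^(−0.370×0.9390) = 0.7065; e^(−k_a t) = e^(−0.765×0.9390) = 0.4876.
D = 9.236 × (0.7065 − 0.4876) + 2.45 × 0.4876 = 2.022 + 1.195 = 3.217 mg/L.

D ≈ 3.22 mg/L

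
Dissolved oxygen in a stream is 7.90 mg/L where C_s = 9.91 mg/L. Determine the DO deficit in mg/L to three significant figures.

D ≈ 2.01 mg/L

D = C_s − C = 9.91 − 7.90 = 2.01 mg/L.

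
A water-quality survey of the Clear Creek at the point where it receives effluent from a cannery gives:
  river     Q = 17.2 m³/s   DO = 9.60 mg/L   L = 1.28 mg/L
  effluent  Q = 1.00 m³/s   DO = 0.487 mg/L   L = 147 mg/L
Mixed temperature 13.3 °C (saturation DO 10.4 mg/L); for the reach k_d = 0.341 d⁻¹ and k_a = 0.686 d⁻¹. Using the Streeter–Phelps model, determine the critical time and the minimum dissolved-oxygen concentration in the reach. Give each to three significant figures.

t_c ≈ 1.58 d; minimum DO ≈ 7.71 mg/L

Mixed DO = (17.2×9.60 + 1.00×0.487)/(17.2+1.00) = 165.6/18.20 = 9.099 mg/L.
Mixed L₀ = (17.2×1.28 + 1.00×147)/(18.20) = 169.0/18.20 = 9.287 mg/L.
Initial deficit D₀ = C_s − DO₀ = 10.4 − 9.099 = 1.301 mg/L.
t_c = (1/0.3450) ln[(0.686/0.341)(1 − 1.301×0.3450/(0.341×9.287))] = 2.899 × ln(1.727) = 1.583 d.
D_c = (0.341/0.686) × 9.287 × e^(−0.341×1.583) = 0.4971 × 9.287 × 0.5828 = 2.690 mg/L.
Minimum DO = 10.4 − 2.690 = 7.710 mg/L.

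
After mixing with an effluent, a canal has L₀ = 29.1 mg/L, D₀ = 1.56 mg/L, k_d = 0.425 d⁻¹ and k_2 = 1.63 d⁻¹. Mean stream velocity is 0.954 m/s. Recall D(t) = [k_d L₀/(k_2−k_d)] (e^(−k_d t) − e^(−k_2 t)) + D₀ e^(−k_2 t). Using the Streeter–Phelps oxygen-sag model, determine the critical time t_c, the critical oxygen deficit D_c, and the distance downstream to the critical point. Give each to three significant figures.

t_c ≈ 0.979 d; D_c ≈ 5.01 mg/L; x_c ≈ 80.7 km

t_c = [1/(k_2−k_d)] ln[(k_2/k_d)(1 − D₀(k_2−k_d)/(k_d L₀))]
= [1/(1.63−0.425)] ln[(1.63/0.425)(1 − 1.56×1.205/(0.425×29.1))]
= (1/1.205) ln[3.835 × 0.8480] = 0.8299 × ln(3.252) = 0.8299 × 1.179 = 0.9787 d.
D_c = (k_d/k_2) L₀ e^(−k_d t_c) = (0.425/1.63) × 29.1 × e^(−0.425×0.9787) = 0.2607 × 29.1 × 0.6597 = 5.005 mg/L.
x_c = v t_c = 0.954 m/s × 0.9787 d × 86400 s/d = 80670 m ≈ 80.7 km.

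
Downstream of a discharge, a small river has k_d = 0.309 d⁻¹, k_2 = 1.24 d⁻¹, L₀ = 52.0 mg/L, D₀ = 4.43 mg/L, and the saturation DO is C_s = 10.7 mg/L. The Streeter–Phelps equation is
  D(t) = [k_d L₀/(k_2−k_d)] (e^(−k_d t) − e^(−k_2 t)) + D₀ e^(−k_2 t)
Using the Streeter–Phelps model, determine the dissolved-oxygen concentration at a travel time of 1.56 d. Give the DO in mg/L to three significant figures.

DO ≈ 1.90 mg/L

k_d L₀/(k_2−k_d) = 0.309×52.0/(1.24−0.309) = 16.07/0.9310 = 17.26 mg/L.
e^(−k_d t) = e^(−0.309×1.560) = 0.6175; e^(−k_2 t) = e^(−1.24×1.560) = 0.1445.
D = 17.26 × (0.6175 − 0.1445) + 4.43 × 0.1445 = 8.164 + 0.6402 = 8.804 mg/L.
DO = C_s − D = 10.7 − 8.804 = 1.896 mg/L.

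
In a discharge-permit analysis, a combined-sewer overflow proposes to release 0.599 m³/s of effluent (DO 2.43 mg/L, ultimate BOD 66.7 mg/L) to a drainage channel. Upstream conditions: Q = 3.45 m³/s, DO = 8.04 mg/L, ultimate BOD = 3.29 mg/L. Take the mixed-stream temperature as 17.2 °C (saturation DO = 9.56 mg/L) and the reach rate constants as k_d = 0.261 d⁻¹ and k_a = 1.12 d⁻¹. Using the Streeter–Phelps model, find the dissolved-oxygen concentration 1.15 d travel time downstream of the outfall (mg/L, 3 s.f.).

DO ≈ 7.12 mg/L

Mixed DO = (3.45×8.04 + 0.599×2.43)/(3.45+0.599) = 29.19/4.049 = 7.210 mg/L.
Mixed L₀ = (3.45×3.29 + 0.599×66.7)/(4.049) = 51.30/4.049 = 12.67 mg/L.
Initial deficit D₀ = C_s − DO₀ = 9.56 − 7.210 = 2.350 mg/L.
D(1.15) = [0.261×12.67/(1.12−0.261)](e^(−0.261×1.15) − e^(−1.12×1.15)) + 2.350 e^(−1.12×1.15)
= 3.850 × (0.7407 − 0.2758) + 2.350 × 0.2758 = 2.438 mg/L.
DO = 9.56 − 2.438 = 7.122 mg/L.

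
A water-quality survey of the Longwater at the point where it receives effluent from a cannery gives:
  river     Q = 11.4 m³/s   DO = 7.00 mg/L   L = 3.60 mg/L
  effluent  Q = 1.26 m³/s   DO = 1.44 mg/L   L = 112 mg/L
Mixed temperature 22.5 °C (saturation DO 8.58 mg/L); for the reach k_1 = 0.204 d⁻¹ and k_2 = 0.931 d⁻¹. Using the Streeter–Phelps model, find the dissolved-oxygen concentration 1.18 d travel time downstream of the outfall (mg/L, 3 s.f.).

Mixed DO = (11.4×7.00 + 1.26×1.44)/(11.4+1.26) = 81.61/12.66 = 6.447 mg/L.
Mixed L₀ = (11.4×3.60 + 1.26×112)/(12.66) = 182.2/12.66 = 14.39 mg/L.
Initial deficit D₀ = C_s − DO₀ = 8.58 − 6.447 = 2.133 mg/L.
D(1.18) = [0.204×14.39/(0.931−0.204)](e^(−0.204×1.18) − e^(−0.931×1.18)) + 2.133 e^(−0.931×1.18)
= 4.038 × (0.7861 − 0.3333) + 2.133 × 0.3333 = 2.539 mg/L.
DO = 8.58 − 2.539 = 6.041 mg/L.

DO ≈ 6.04 mg/L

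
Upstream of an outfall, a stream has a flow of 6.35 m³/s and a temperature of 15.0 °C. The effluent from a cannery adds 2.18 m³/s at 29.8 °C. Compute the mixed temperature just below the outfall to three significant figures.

18.8 °C

Flow-weighted mixing: C = (Q_r C_r + Q_w C_w)/(Q_r + Q_w)
= (6.35×15.0 + 2.18×29.8)/(6.35 + 2.18) = 160.2/8.530 = 18.78 °C.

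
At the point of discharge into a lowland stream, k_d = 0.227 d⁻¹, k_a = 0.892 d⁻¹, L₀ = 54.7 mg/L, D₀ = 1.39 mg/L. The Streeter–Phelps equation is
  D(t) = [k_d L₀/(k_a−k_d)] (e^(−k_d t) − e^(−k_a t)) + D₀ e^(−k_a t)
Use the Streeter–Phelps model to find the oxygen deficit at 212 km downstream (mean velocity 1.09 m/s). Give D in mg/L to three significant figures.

Travel time t = x/v = 212 km / (1.09 m/s) = 212000 m / 1.09 m/s = 194500 s = 2.251 d.
k_d L₀/(k_a−k_d) = 0.227×54.7/(0.892−0.227) = 12.42/0.6650 = 18.67 mg/L.
e^(−k_d t) = e^(−0.227×2.251) = 0.5999; e^(−k_a t) = e^(−0.892×2.251) = 0.1343.
D = 18.67 × (0.5999 − 0.1343) + 1.39 × 0.1343 = 8.694 + 0.1866 = 8.881 mg/L.

D ≈ 8.88 mg/L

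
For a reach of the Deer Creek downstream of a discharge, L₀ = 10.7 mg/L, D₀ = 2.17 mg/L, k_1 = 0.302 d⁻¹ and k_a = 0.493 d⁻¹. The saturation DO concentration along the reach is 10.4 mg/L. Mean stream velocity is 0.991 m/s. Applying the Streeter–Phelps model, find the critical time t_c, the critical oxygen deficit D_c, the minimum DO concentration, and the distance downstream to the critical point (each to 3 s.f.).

With k_a/k_1 = 1.632 and 1 − D₀(k_a−k_1)/(k_1 L₀) = 0.8717,
t_c = ln(1.632 × 0.8717) / (0.493 − 0.302) = ln(1.423) / 0.1910 = 0.3528/0.1910 = 1.847 d.
D_c = (k_1/k_a) L₀ e^(−k_1 t_c) = (0.302/0.493) × 10.7 × e^(−0.302×1.847) = 0.6126 × 10.7 × 0.5724 = 3.752 mg/L.
Minimum DO = C_s − D_c = 10.4 − 3.752 = 6.648 mg/L.
x_c = v t_c = 0.991 m/s × 1.847 d × 86400 s/d = 158200 m ≈ 158 km.

t_c ≈ 1.85 d; D_c ≈ 3.75 mg/L; min DO ≈ 6.65 mg/L; x_c ≈ 158 km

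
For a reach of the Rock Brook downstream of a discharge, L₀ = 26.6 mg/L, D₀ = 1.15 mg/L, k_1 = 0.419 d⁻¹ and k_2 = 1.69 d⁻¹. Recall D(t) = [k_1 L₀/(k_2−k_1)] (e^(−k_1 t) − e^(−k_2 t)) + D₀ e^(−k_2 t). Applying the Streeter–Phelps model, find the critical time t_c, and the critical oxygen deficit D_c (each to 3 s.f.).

t_c = [1/(k_2−k_1)] ln[(k_2/k_1)(1 − D₀(k_2−k_1)/(k_1 L₀))]
= [1/(1.69−0.419)] ln[(1.69/0.419)(1 − 1.15×1.271/(0.419×26.6))]
= (1/1.271) ln[4.033 × 0.8689] = 0.7868 × ln(3.504) = 0.7868 × 1.254 = 0.9867 d.
L(t_c) = L₀ e^(−k_1 t_c) = 26.6 × 0.6614 = 17.59 mg/L, and at the critical point k_2 D_c = k_1 L, so D_c = (0.419/1.69) × 17.59 = 4.362 mg/L.

t_c ≈ 0.987 d; D_c ≈ 4.36 mg/L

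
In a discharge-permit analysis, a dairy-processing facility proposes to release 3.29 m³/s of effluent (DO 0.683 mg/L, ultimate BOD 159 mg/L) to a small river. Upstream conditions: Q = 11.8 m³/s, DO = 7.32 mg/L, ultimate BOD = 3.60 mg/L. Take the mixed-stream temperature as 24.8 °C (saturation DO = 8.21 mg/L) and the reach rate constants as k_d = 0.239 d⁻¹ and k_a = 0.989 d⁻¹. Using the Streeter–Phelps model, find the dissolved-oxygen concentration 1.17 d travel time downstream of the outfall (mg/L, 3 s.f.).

DO ≈ 2.20 mg/L

Mixed DO = (11.8×7.32 + 3.29×0.683)/(11.8+3.29) = 88.62/15.09 = 5.873 mg/L.
Mixed L₀ = (11.8×3.60 + 3.29×159)/(15.09) = 565.6/15.09 = 37.48 mg/L.
Initial deficit D₀ = C_s − DO₀ = 8.21 − 5.873 = 2.337 mg/L.
D(1.17) = [0.239×37.48/(0.989−0.239)](e^(−0.239×1.17) − e^(−0.989×1.17)) + 2.337 e^(−0.989×1.17)
= 11.94 × (0.7561 − 0.3144) + 2.337 × 0.3144 = 6.010 mg/L.
DO = 8.21 − 6.010 = 2.200 mg/L.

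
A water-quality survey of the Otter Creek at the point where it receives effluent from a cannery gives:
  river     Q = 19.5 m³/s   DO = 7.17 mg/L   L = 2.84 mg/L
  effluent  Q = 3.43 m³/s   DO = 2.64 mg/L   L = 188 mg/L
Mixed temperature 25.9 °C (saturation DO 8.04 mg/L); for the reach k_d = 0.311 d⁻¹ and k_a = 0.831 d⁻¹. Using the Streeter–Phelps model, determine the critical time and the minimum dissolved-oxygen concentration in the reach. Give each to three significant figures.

Mixed DO = (19.5×7.17 + 3.43×2.64)/(19.5+3.43) = 148.9/22.93 = 6.492 mg/L.
Mixed L₀ = (19.5×2.84 + 3.43×188)/(22.93) = 700.2/22.93 = 30.54 mg/L.
Initial deficit D₀ = C_s − DO₀ = 8.04 − 6.492 = 1.548 mg/L.
t_c = (1/0.5200) ln[(0.831/0.311)(1 − 1.548×0.5200/(0.311×30.54))] = 1.923 × ln(2.446) = 1.720 d.
D_c = (0.311/0.831) × 30.54 × e^(−0.311×1.720) = 0.3742 × 30.54 × 0.5858 = 6.694 mg/L.
Minimum DO = 8.04 − 6.694 = 1.346 mg/L.

t_c ≈ 1.72 d; minimum DO ≈ 1.35 mg/L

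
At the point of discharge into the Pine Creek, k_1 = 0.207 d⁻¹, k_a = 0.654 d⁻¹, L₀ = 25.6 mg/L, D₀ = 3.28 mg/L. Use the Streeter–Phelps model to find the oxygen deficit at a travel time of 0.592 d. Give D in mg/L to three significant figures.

D ≈ 4.67 mg/L

k_1 L₀/(k_a−k_1) = 0.207×25.6/(0.654−0.207) = 5.299/0.4470 = 11.86 mg/L.
e^(−k_1 t) = e^(−0.207×0.5920) = 0.8847; e^(−k_a t) = e^(−0.654×0.5920) = 0.6790.
D = 11.86 × (0.8847 − 0.6790) + 3.28 × 0.6790 = 2.438 + 2.227 = 4.666 mg/L.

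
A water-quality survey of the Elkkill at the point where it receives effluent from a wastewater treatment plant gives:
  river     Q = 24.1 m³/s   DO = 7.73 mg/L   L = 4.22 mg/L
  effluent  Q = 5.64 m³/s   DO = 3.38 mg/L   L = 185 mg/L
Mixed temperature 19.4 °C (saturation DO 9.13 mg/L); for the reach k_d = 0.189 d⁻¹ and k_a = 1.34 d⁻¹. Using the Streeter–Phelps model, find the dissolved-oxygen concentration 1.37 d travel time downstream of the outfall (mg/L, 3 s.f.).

Mixed DO = (24.1×7.73 + 5.64×3.38)/(24.1+5.64) = 205.4/29.74 = 6.905 mg/L.
Mixed L₀ = (24.1×4.22 + 5.64×185)/(29.74) = 1145/29.74 = 38.50 mg/L.
Initial deficit D₀ = C_s − DO₀ = 9.13 − 6.905 = 2.225 mg/L.
D(1.37) = [0.189×38.50/(1.34−0.189)](e^(−0.189×1.37) − e^(−1.34×1.37)) + 2.225 e^(−1.34×1.37)
= 6.323 × (0.7719 − 0.1595) + 2.225 × 0.1595 = 4.227 mg/L.
DO = 9.13 − 4.227 = 4.903 mg/L.

DO ≈ 4.90 mg/L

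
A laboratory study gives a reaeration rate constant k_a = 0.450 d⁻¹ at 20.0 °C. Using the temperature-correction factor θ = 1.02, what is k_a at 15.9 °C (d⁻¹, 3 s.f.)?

k_a ≈ 0.415 d⁻¹

k_a(T₂) = k_a(T₁) · θ^(T₂−T₁) = 0.450 × 1.02^(15.9−20.0)
= 0.450 × 1.02^-4.10 = 0.450 × 0.9220 = 0.4149 d⁻¹.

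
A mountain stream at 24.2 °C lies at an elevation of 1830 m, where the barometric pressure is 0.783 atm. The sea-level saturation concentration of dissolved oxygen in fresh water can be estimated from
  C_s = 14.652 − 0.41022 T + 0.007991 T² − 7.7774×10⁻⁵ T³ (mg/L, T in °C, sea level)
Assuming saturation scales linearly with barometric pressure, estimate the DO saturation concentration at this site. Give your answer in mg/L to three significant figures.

C_s ≈ 6.50 mg/L

At sea level: C_s = 14.652 − 0.41022×24.2 + 0.007991×24.2² − 7.7774×10⁻⁵×24.2³ = 8.302 mg/L.
Pressure correction: C_s' = 8.302 × 0.783 = 6.501 mg/L.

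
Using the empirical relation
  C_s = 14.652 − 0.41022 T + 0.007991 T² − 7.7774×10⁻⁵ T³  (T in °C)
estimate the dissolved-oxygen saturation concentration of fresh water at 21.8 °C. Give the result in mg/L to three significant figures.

C_s = 14.652 − 0.41022×21.8 + 0.007991×21.8² − 7.7774×10⁻⁵×21.8³ = 8.701 mg/L.

C_s ≈ 8.70 mg/L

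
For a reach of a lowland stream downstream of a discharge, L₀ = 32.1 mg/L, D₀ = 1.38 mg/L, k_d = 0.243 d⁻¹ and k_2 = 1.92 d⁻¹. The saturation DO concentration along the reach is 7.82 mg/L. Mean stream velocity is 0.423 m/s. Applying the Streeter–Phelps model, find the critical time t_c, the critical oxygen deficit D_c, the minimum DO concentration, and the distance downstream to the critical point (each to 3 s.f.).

At the critical point dD/dt = 0, so k_d L₀ e^(−k_d t) = k_2 D. Substituting D(t) from the Streeter–Phelps equation and solving for t gives
t_c = ln[(k_2/k_d)(1 − D₀(k_2−k_d)/(k_d L₀))] / (k_2−k_d).
Here k_2−k_d = 1.677 d⁻¹ and 1 − D₀(k_2−k_d)/(k_d L₀) = 1 − 1.38×1.677/(0.243×32.1) = 0.7033, so
t_c = ln(7.901 × 0.7033) / 1.677 = 1.715 / 1.677 = 1.023 d.
D_c = (k_d/k_2) L₀ e^(−k_d t_c) = (0.243/1.92) × 32.1 × e^(−0.243×1.023) = 0.1266 × 32.1 × 0.7800 = 3.169 mg/L.
Minimum DO = C_s − D_c = 7.82 − 3.169 = 4.651 mg/L.
x_c = v t_c = 0.423 m/s × 1.023 d × 86400 s/d = 37380 m ≈ 37.4 km.

t_c ≈ 1.02 d; D_c ≈ 3.17 mg/L; min DO ≈ 4.65 mg/L; x_c ≈ 37.4 km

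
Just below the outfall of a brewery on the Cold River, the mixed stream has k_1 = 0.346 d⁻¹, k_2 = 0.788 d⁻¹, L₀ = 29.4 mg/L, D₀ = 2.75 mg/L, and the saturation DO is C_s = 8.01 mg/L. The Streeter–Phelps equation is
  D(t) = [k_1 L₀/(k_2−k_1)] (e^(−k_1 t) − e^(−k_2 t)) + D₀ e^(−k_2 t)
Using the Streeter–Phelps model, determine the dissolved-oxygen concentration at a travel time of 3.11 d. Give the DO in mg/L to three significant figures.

DO ≈ 1.91 mg/L

k_1 L₀/(k_2−k_1) = 0.346×29.4/(0.788−0.346) = 10.17/0.4420 = 23.01 mg/L.
e^(−k_1 t) = e^(−0.346×3.110) = 0.3409; e^(−k_2 t) = e^(−0.788×3.110) = 0.08623.
D = 23.01 × (0.3409 − 0.08623) + 2.75 × 0.08623 = 5.862 + 0.2371 = 6.099 mg/L.
DO = C_s − D = 8.01 − 6.099 = 1.911 mg/L.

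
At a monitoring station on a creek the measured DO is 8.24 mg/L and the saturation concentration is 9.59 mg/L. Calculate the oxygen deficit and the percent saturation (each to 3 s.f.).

D ≈ 1.35 mg/L; 85.9 % saturation

D = C_s − C = 9.59 − 8.24 = 1.35 mg/L.
% saturation = 8.24/9.59 × 100 = 85.9 %.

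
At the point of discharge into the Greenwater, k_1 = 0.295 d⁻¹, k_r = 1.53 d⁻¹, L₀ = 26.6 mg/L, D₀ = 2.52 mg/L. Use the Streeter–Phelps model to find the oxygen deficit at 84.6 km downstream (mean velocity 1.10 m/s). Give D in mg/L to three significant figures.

D ≈ 3.90 mg/L

Travel time t = x/v = 84.6 km / (1.10 m/s) = 84600 m / 1.10 m/s = 76910 s = 0.8902 d.
k_1 L₀/(k_r−k_1) = 0.295×26.6/(1.53−0.295) = 7.847/1.235 = 6.354 mg/L.
e^(−k_1 t) = e^(−0.295×0.8902) = 0.7691; e^(−k_r t) = e^(−1.53×0.8902) = 0.2562.
D = 6.354 × (0.7691 − 0.2562) + 2.52 × 0.2562 = 3.259 + 0.6455 = 3.904 mg/L.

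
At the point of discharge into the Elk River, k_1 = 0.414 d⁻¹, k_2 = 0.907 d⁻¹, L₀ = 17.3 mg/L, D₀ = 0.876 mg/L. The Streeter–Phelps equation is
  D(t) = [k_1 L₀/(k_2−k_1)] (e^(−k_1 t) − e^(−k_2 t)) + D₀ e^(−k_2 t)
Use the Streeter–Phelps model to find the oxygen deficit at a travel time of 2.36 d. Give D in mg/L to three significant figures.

D ≈ 3.86 mg/L

k_1 L₀/(k_2−k_1) = 0.414×17.3/(0.907−0.414) = 7.162/0.4930 = 14.53 mg/L.
e^(−k_1 t) = e^(−0.414×2.360) = 0.3764; e^(−k_2 t) = e^(−0.907×2.360) = 0.1176.
D = 14.53 × (0.3764 − 0.1176) + 0.876 × 0.1176 = 3.760 + 0.1030 = 3.863 mg/L.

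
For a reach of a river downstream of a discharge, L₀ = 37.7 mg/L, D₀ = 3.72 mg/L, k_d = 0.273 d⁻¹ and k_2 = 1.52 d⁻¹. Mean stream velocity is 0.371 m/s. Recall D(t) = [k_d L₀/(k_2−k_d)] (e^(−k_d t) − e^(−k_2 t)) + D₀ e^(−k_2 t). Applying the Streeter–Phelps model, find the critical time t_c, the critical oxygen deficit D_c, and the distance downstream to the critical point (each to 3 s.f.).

t_c ≈ 0.896 d; D_c ≈ 5.30 mg/L; x_c ≈ 28.7 km

With k_2/k_d = 5.568 and 1 − D₀(k_2−k_d)/(k_d L₀) = 0.5493,
t_c = ln(5.568 × 0.5493) / (1.52 − 0.273) = ln(3.058) / 1.247 = 1.118/1.247 = 0.8964 d.
D_c = (k_d/k_2) L₀ e^(−k_d t_c) = (0.273/1.52) × 37.7 × e^(−0.273×0.8964) = 0.1796 × 37.7 × 0.7829 = 5.301 mg/L.
x_c = v t_c = 0.371 m/s × 0.8964 d × 86400 s/d = 28730 m ≈ 28.7 km.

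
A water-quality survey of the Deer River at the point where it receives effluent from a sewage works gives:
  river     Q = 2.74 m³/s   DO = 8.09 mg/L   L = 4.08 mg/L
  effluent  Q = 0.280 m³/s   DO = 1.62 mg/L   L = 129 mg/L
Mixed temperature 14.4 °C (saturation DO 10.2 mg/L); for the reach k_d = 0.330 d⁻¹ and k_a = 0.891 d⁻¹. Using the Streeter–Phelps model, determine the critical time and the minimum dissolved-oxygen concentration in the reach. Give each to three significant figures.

t_c ≈ 1.15 d; minimum DO ≈ 6.23 mg/L

Mixed DO = (2.74×8.09 + 0.280×1.62)/(2.74+0.280) = 22.62/3.020 = 7.490 mg/L.
Mixed L₀ = (2.74×4.08 + 0.280×129)/(3.020) = 47.30/3.020 = 15.66 mg/L.
Initial deficit D₀ = C_s − DO₀ = 10.2 − 7.490 = 2.710 mg/L.
t_c = (1/0.5610) ln[(0.891/0.330)(1 − 2.710×0.5610/(0.330×15.66))] = 1.783 × ln(1.906) = 1.150 d.
D_c = (0.330/0.891) × 15.66 × e^(−0.330×1.150) = 0.3704 × 15.66 × 0.6843 = 3.969 mg/L.
Minimum DO = 10.2 − 3.969 = 6.231 mg/L.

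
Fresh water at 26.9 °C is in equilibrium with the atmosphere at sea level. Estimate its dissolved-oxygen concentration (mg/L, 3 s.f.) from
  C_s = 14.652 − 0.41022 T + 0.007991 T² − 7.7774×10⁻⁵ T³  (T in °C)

C_s = 14.652 − 0.41022×26.9 + 0.007991×26.9² − 7.7774×10⁻⁵×26.9³ = 7.886 mg/L.

C_s ≈ 7.89 mg/L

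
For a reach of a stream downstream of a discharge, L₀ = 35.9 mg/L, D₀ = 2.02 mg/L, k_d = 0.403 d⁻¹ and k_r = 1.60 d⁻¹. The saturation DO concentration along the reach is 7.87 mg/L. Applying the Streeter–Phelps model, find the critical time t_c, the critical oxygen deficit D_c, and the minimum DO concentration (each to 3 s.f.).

t_c ≈ 0.999 d; D_c ≈ 6.05 mg/L; min DO ≈ 1.82 mg/L

t_c = [1/(k_r−k_d)] ln[(k_r/k_d)(1 − D₀(k_r−k_d)/(k_d L₀))]
= [1/(1.60−0.403)] ln[(1.60/0.403)(1 − 2.02×1.197/(0.403×35.9))]
= (1/1.197) ln[3.970 × 0.8329] = 0.8354 × ln(3.307) = 0.8354 × 1.196 = 0.9991 d.
L(t_c) = L₀ e^(−k_d t_c) = 35.9 × 0.6685 = 24.00 mg/L, and at the critical point k_r D_c = k_d L, so D_c = (0.403/1.60) × 24.00 = 6.045 mg/L.
Minimum DO = C_s − D_c = 7.87 − 6.045 = 1.825 mg/L.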